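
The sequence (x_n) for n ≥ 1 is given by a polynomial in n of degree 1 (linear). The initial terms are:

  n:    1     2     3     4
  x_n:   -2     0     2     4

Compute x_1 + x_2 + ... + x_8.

1st diffs: 2, 2, 2 (constant).
So x_n = 2n - 4.
Continuing: 6, 8, 10, 12.
Summing n = 1..8 (8 terms) gives 40.

40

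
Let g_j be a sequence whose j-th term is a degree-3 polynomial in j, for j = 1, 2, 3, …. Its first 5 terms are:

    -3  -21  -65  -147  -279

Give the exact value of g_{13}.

-4575

1st diffs: -18, -44, -82, -132.
2nd diffs: -26, -38, -50.
3rd diffs: -12, -12 (constant).
So g_j = -2j^3 - j^2 - j + 1.
Evaluating at j = 13 gives g_{13} = -4575.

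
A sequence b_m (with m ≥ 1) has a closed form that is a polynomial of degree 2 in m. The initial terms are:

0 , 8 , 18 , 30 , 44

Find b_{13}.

228

1st diffs: 8, 10, 12, 14.
2nd diffs: 2, 2, 2 (constant).
So b_m = m^2 + 5m - 6.
Evaluating at m = 13 gives b_{13} = 228.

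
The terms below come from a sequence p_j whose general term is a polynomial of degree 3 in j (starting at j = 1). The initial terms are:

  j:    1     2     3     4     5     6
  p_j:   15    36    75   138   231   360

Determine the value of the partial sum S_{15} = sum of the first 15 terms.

18810

1st diffs: 21, 39, 63, 93, 129.
2nd diffs: 18, 24, 30, 36.
3rd diffs: 6, 6, 6 (constant).
Newton forward-difference form: p_j = 15 + 21·C(j-1,1) + 18·C(j-1,2) + 6·C(j-1,3).
Continuing: …, 531, 750, 1023, 1356, …, p_{15} = 4131.
Summing j = 1..15 (15 terms) gives 18810.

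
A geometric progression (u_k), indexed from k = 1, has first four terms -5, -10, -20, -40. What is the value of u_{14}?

Common ratio r = 2.
u_k = (-5)·2^(k-1).
u_{14} = (-5)·2^13 = -40960.

-40960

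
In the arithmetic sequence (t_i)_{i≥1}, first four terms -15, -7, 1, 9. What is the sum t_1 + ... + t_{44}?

Common difference d = 8.
t_i = -15 + (i - 1)·8.
t_{44} = 329; S = 44·(-15 + 329)/2 = 6908.

6908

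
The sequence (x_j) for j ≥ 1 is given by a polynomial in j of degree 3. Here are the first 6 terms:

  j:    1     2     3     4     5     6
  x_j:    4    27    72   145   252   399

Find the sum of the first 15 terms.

20675

1st diffs: 23, 45, 73, 107, 147.
2nd diffs: 22, 28, 34, 40.
3rd diffs: 6, 6, 6 (constant).
Newton forward-difference form: x_j = 4 + 23·C(j-1,1) + 22·C(j-1,2) + 6·C(j-1,3).
Continuing: …, 592, 837, 1140, 1507, …, x_{15} = 4512.
Summing j = 1..15 (15 terms) gives 20675.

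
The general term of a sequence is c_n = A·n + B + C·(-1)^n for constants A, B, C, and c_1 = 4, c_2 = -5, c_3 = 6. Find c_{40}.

33

Write the equations: A + B - C = 4; 2A + B + C = -5; 3A + B - C = 6.
Subtracting the first from the second: A + 2C = -9.
Subtracting the second from the third: A - 2C = 11.
Solving: C = -5, A = 1, then B = -2.
Hence c_{40} = 1·40 + (-2) + (-5)·1 = 33.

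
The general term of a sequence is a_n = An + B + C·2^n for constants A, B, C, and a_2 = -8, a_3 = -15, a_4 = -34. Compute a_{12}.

-12234

Plug in n = 2, 3, 4: 2A + B + 4C = -8; 3A + B + 8C = -15; 4A + B + 16C = -34.
Subtracting the first from the second: A + 4C = -7.
Subtracting the second from the third: A + 8C = -19.
Solving: C = -3, A = 5, then B = -6.
So a_n = 5·n + (-6) + (-3)·2^n; at n=12 this is -12234.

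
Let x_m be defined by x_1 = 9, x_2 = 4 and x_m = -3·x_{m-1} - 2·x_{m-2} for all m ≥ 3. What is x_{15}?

-212970

Step forward from the initial values:
x_3 = -30, x_4 = 82, x_5 = -186, …, x_{12} = 26602, x_{13} = -53226, x_{14} = 106474, x_{15} = -212970.
(Characteristic roots are -1 and -2.)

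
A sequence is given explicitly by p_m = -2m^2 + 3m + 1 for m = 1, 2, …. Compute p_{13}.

p_{13} = -2·13^2 + 3·13 + 1 = -298.

-298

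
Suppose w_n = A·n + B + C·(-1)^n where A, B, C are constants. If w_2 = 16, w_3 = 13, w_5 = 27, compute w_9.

At n = 2, 3, 5: 2A + B + C = 16; 3A + B - C = 13; 5A + B - C = 27.
Subtracting the first from the second: A - 2C = -3.
Subtracting the second from the third: 2A = 14.
Solving: C = 5, A = 7, then B = -3.
So w_n = 7·n + (-3) + 5·(-1)^n; at n=9 this is 55.

55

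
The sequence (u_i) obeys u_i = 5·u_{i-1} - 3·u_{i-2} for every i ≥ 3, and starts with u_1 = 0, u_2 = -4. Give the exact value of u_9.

-130340

Iterate the recurrence:
u_3 = -20, u_4 = -88, u_5 = -380, u_6 = -1636, u_7 = -7040, u_8 = -30292, u_9 = -130340.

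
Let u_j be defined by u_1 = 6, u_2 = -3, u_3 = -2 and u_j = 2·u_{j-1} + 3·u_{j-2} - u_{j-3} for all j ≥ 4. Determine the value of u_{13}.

-234311

Step forward from the initial values:
u_4 = -19;  u_5 = -41;  u_6 = -137;  u_7 = -378;  u_8 = -1126;  u_9 = -3249;  u_{10} = -9498;  u_{11} = -27617;  u_{12} = -80479;  u_{13} = -234311.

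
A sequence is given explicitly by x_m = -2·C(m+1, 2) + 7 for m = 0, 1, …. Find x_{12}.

C(13, 2) = 78, so x_{12} = -149.

-149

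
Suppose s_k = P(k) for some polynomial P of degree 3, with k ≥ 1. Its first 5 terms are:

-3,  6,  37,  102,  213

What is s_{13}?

4197

1st diffs: 9, 31, 65, 111.
2nd diffs: 22, 34, 46.
3rd diffs: 12, 12 (constant).
Newton forward-difference form: s_k = -3 + 9·C(k-1,1) + 22·C(k-1,2) + 12·C(k-1,3).
At k = 13: k-1 = 12, so s_{13} = -3 + 108 + 1452 + 2640 = 4197.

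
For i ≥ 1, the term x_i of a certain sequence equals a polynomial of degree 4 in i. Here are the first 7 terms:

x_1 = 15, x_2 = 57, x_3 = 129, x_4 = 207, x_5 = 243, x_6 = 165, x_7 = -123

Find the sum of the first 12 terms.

-21336

1st diffs: 42, 72, 78, 36, -78, -288.
2nd diffs: 30, 6, -42, -114, -210.
3rd diffs: -24, -48, -72, -96.
4th diffs: -24, -24, -24 (constant).
Newton forward-difference form: x_i = 15 + 42·C(i-1,1) + 30·C(i-1,2) + (-24)·C(i-1,3) + (-24)·C(i-1,4).
Continuing: …, -741, -1833, -3567, -6135, …, x_{12} = -9753.
Summing i = 1..12 (12 terms) gives -21336.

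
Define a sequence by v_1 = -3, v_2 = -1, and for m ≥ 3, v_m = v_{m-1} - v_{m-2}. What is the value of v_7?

-3

v_3 = 2; v_4 = 3; v_5 = 1; v_6 = -2; v_7 = -3.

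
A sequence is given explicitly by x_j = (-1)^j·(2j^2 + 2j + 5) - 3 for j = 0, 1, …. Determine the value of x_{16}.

(-1)^16 = 1; 2j^2 + 2j + 5 at j=16 is 549; so x_{16} = 546.

546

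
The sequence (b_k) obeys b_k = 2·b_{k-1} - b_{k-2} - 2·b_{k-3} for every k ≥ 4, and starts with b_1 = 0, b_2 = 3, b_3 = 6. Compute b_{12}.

633

Step forward from the initial values:
b_4 = 9, b_5 = 6, b_6 = -9, b_7 = -42, b_8 = -87, b_9 = -114, b_{10} = -57, b_{11} = 174, b_{12} = 633.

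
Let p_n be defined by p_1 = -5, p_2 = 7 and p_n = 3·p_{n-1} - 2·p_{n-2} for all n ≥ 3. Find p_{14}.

98287

Applying the relation repeatedly:
p_3 = 31, p_4 = 79, p_5 = 175, …, p_{11} = 12271, p_{12} = 24559, p_{13} = 49135, p_{14} = 98287.
(Characteristic roots are 2 and 1.)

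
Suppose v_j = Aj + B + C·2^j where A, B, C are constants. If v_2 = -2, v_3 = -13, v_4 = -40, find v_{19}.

-2097053

Plug in j = 2, 3, 4: 2A + B + 4C = -2; 3A + B + 8C = -13; 4A + B + 16C = -40.
Subtracting the first from the second: A + 4C = -11.
Subtracting the second from the third: A + 8C = -27.
Solving: C = -4, A = 5, then B = 4.
So v_j = 5·j + 4 + (-4)·2^j; at j=19 this is -2097053.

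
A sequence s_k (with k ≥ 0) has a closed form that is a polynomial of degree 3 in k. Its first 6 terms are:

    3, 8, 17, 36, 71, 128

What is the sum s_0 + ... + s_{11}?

1st diffs: 5, 9, 19, 35, 57.
2nd diffs: 4, 10, 16, 22.
3rd diffs: 6, 6, 6 (constant).
So s_k = k^3 - k^2 + 5k + 3.
Continuing: …, 213, 332, 491, 696, …, s_{11} = 1268.
Summing k = 0..11 (12 terms) gives 4216.

4216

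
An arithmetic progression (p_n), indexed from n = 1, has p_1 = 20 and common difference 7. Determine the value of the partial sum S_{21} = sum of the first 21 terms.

p_n = 20 + (n - 1)·7.
p_{21} = 160; S = 21·(20 + 160)/2 = 1890.

1890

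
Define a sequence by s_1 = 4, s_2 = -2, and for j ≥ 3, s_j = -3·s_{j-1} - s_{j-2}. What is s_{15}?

Applying the relation repeatedly:
s_3 = 2, s_4 = -4, s_5 = 10, …, s_{12} = -8362, s_{13} = 21892, s_{14} = -57314, s_{15} = 150050.

150050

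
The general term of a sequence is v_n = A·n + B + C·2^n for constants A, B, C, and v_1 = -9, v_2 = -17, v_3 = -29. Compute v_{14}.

-32825

The three given values yield: A + B + 2C = -9; 2A + B + 4C = -17; 3A + B + 8C = -29.
Subtracting the first from the second: A + 2C = -8.
Subtracting the second from the third: A + 4C = -12.
Solving: C = -2, A = -4, then B = -1.
So v_n = -4·n + (-1) + (-2)·2^n; at n=14 this is -32825.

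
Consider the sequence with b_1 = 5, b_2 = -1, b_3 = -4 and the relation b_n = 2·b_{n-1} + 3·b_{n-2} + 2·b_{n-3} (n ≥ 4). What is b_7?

Step forward from the initial values:
b_4 = -1;  b_5 = -16;  b_6 = -43;  b_7 = -136.

-136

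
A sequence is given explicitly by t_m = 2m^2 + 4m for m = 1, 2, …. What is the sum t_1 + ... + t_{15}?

2960

Over m = 1..15: Σm = 120, Σm² = 1240.
Total = (2)·1240 + (4)·120 = 2960.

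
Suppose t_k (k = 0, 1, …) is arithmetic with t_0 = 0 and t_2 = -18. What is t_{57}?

-513

Common difference d = (-18 - 0) / (2 - 0) = -9.
t_k = 0 + (k - 0)·(-9).
t_{57} = 0 + 57·(-9) = -513.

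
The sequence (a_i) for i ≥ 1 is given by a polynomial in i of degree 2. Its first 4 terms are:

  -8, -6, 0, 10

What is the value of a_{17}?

504

1st diffs: 2, 6, 10.
2nd diffs: 4, 4 (constant).
So a_i = 2i^2 - 4i - 6.
Evaluating at i = 17 gives a_{17} = 504.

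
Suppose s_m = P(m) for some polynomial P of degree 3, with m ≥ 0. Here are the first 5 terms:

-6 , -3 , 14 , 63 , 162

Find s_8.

1st diffs: 3, 17, 49, 99.
2nd diffs: 14, 32, 50.
3rd diffs: 18, 18 (constant).
So s_m = 3m^3 - 2m^2 + 2m - 6.
Evaluating at m = 8 gives s_8 = 1418.

1418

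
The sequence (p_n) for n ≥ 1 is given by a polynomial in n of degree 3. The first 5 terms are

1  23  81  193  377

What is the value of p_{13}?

6601

1st diffs: 22, 58, 112, 184.
2nd diffs: 36, 54, 72.
3rd diffs: 18, 18 (constant).
So p_n = 3n^3 + n - 3.
Evaluating at n = 13 gives p_{13} = 6601.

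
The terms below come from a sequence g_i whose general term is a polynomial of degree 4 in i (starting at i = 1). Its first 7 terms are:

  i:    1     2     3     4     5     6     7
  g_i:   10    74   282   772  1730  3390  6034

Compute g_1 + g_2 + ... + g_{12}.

1st diffs: 64, 208, 490, 958, 1660, 2644.
2nd diffs: 144, 282, 468, 702, 984.
3rd diffs: 138, 186, 234, 282.
4th diffs: 48, 48, 48 (constant).
Newton forward-difference form: g_i = 10 + 64·C(i-1,1) + 144·C(i-1,2) + 138·C(i-1,3) + 48·C(i-1,4).
Continuing: …, 9992, 15642, 23410, 33770, …, g_{12} = 47244.
Summing i = 1..12 (12 terms) gives 142350.

142350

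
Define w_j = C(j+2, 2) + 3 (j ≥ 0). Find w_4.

18

C(6, 2) = 15, so w_4 = 18.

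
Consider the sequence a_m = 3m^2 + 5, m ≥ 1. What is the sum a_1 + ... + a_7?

Over m = 1..7: Σm = 28, Σm² = 140.
Total = (3)·140 + (5)·7 = 455.

455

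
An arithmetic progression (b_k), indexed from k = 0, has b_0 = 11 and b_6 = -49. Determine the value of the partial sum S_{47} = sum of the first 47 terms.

-10293

Common difference d = (-49 - 11) / (6 - 0) = -10.
b_k = 11 + (k - 0)·(-10).
b_{46} = -449; S = 47·(11 + (-449))/2 = -10293.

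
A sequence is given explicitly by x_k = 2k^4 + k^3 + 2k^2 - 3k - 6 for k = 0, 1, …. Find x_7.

5216

x_7 = 2·7^4 + 1·7^3 + 2·7^2 - 3·7 - 6 = 5216.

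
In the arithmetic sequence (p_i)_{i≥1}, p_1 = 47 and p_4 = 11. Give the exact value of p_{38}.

Common difference d = (11 - 47) / (4 - 1) = -12.
p_i = 47 + (i - 1)·(-12).
p_{38} = 47 + 37·(-12) = -397.

-397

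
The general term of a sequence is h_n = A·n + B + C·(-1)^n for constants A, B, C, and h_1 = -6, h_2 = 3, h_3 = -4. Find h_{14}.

15

The three given values yield: A + B - C = -6; 2A + B + C = 3; 3A + B - C = -4.
Subtracting the first from the second: A + 2C = 9.
Subtracting the second from the third: A - 2C = -7.
Solving: C = 4, A = 1, then B = -3.
Therefore h_{14} = 14 + (-3) + 4·1 = 15.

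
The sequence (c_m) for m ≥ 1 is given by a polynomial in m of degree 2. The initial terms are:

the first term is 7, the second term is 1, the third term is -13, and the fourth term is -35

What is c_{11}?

1st diffs: -6, -14, -22.
2nd diffs: -8, -8 (constant).
Newton forward-difference form: c_m = 7 + (-6)·C(m-1,1) + (-8)·C(m-1,2).
At m = 11: m-1 = 10, so c_{11} = 7 - 60 - 360 = -413.

-413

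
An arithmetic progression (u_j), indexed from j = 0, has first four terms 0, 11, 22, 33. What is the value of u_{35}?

Common difference d = 11.
u_j = 0 + (j - 0)·11.
u_{35} = 0 + 35·11 = 385.

385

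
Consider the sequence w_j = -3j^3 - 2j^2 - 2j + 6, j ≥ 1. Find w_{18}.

w_{18} = -3·18^3 - 2·18^2 - 2·18 + 6 = -18174.

-18174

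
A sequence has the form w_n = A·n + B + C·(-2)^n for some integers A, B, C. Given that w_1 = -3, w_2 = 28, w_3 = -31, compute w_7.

Write the equations: A + B - 2C = -3; 2A + B + 4C = 28; 3A + B - 8C = -31.
Subtracting the first from the second: A + 6C = 31.
Subtracting the second from the third: A - 12C = -59.
Solving: C = 5, A = 1, then B = 6.
So w_n = 1·n + 6 + 5·(-2)^n; at n=7 this is -627.

-627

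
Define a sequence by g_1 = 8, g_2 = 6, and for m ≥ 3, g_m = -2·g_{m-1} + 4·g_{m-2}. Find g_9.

Applying the relation repeatedly:
g_3 = 20;  g_4 = -16;  g_5 = 112;  g_6 = -288;  g_7 = 1024;  g_8 = -3200;  g_9 = 10496.

10496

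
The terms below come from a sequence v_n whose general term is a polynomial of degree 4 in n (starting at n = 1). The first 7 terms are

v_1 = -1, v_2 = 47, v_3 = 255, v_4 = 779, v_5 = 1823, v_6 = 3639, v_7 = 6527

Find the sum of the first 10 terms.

1st diffs: 48, 208, 524, 1044, 1816, 2888.
2nd diffs: 160, 316, 520, 772, 1072.
3rd diffs: 156, 204, 252, 300.
4th diffs: 48, 48, 48 (constant).
Newton forward-difference form: v_n = -1 + 48·C(n-1,1) + 160·C(n-1,2) + 156·C(n-1,3) + 48·C(n-1,4).
Continuing: 10835, 16959, 25343.
Summing n = 1..10 (10 terms) gives 66206.

66206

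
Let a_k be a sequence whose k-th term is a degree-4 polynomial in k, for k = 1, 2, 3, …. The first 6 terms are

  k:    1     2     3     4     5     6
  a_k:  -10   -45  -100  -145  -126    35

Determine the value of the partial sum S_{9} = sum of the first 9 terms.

3774

1st diffs: -35, -55, -45, 19, 161.
2nd diffs: -20, 10, 64, 142.
3rd diffs: 30, 54, 78.
4th diffs: 24, 24 (constant).
Newton forward-difference form: a_k = -10 + (-35)·C(k-1,1) + (-20)·C(k-1,2) + 30·C(k-1,3) + 24·C(k-1,4).
Continuing: 440, 1215, 2510.
Summing k = 1..9 (9 terms) gives 3774.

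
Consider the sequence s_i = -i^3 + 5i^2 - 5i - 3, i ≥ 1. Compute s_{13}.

s_{13} = -1·13^3 + 5·13^2 - 5·13 - 3 = -1420.

-1420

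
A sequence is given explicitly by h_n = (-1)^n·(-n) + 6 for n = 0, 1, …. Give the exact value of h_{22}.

(-1)^22 = 1; -n at n=22 is -22; so h_{22} = -16.

-16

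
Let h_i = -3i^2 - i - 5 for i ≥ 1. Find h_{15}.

h_{15} = -3·15^2 - 1·15 - 5 = -695.

-695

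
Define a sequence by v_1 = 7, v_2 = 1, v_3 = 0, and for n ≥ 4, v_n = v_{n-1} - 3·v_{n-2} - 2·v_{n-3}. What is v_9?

-368

Applying the relation repeatedly:
v_4 = -17;  v_5 = -19;  v_6 = 32;  v_7 = 123;  v_8 = 65;  v_9 = -368.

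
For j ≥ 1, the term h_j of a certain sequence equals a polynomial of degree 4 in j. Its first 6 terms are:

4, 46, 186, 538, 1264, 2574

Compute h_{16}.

1st diffs: 42, 140, 352, 726, 1310.
2nd diffs: 98, 212, 374, 584.
3rd diffs: 114, 162, 210.
4th diffs: 48, 48 (constant).
Newton forward-difference form: h_j = 4 + 42·C(j-1,1) + 98·C(j-1,2) + 114·C(j-1,3) + 48·C(j-1,4).
At j = 16: j-1 = 15, so h_{16} = 4 + 630 + 10290 + 51870 + 65520 = 128314.

128314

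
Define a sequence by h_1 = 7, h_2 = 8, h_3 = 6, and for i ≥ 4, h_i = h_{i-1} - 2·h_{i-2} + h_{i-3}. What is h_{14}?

Iterate the recurrence:
h_4 = -3;  h_5 = -7;  h_6 = 5;  …;  h_{11} = 45;  h_{12} = 37;  h_{13} = -63;  h_{14} = -92.

-92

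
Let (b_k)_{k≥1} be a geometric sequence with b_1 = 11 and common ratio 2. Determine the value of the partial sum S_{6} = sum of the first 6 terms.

b_k = 11·2^(k-1).
S = 11·(2^6 - 1)/(2 - 1) = 11·(64 - 1)/(1) = 693.

693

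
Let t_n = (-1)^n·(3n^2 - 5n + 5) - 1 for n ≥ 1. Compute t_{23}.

-1478

(-1)^23 = -1; 3n^2 - 5n + 5 at n=23 is 1477; so t_{23} = -1478.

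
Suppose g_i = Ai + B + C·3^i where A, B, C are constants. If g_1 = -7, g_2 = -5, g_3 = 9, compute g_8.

6523

At i = 1, 2, 3: A + B + 3C = -7; 2A + B + 9C = -5; 3A + B + 27C = 9.
Subtracting the first from the second: A + 6C = 2.
Subtracting the second from the third: A + 18C = 14.
Solving: C = 1, A = -4, then B = -6.
So g_i = -4·i + (-6) + 1·3^i; at i=8 this is 6523.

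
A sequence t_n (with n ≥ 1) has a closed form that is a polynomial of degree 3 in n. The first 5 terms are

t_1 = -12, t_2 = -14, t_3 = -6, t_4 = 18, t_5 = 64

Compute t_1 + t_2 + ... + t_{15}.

12350

1st diffs: -2, 8, 24, 46.
2nd diffs: 10, 16, 22.
3rd diffs: 6, 6 (constant).
Newton forward-difference form: t_n = -12 + (-2)·C(n-1,1) + 10·C(n-1,2) + 6·C(n-1,3).
Continuing: …, 138, 246, 394, 588, …, t_{15} = 3054.
Summing n = 1..15 (15 terms) gives 12350.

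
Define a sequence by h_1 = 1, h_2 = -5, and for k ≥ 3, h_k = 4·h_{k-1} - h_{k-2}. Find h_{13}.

Iterate the recurrence:
h_3 = -21, h_4 = -79, h_5 = -295, …, h_{10} = -213589, h_{11} = -797125, h_{12} = -2974911, h_{13} = -11102519.

-11102519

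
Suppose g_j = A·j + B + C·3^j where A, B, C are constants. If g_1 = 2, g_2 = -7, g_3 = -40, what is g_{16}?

At j = 1, 2, 3: A + B + 3C = 2; 2A + B + 9C = -7; 3A + B + 27C = -40.
Subtracting the first from the second: A + 6C = -9.
Subtracting the second from the third: A + 18C = -33.
Solving: C = -2, A = 3, then B = 5.
Hence g_{16} = 3·16 + 5 + (-2)·43046721 = -86093389.

-86093389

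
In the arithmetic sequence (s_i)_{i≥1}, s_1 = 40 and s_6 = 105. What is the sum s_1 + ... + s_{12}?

1338

Common difference d = (105 - 40) / (6 - 1) = 13.
s_i = 40 + (i - 1)·13.
s_{12} = 183; S = 12·(40 + 183)/2 = 1338.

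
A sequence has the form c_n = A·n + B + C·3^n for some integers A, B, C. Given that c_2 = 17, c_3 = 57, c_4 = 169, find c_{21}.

The three given values yield: 2A + B + 9C = 17; 3A + B + 27C = 57; 4A + B + 81C = 169.
Subtracting the first from the second: A + 18C = 40.
Subtracting the second from the third: A + 54C = 112.
Solving: C = 2, A = 4, then B = -9.
So c_n = 4·n + (-9) + 2·3^n; at n=21 this is 20920706481.

20920706481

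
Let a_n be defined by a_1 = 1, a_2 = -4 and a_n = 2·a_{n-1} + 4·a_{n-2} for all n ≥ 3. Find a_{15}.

Iterate the recurrence:
a_3 = -4; a_4 = -24; a_5 = -64; …; a_{12} = -251904; a_{13} = -815104; a_{14} = -2637824; a_{15} = -8536064.

-8536064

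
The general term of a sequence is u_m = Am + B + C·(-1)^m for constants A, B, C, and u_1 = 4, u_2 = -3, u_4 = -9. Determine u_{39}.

The three given values yield: A + B - C = 4; 2A + B + C = -3; 4A + B + C = -9.
Subtracting the first from the second: A + 2C = -7.
Subtracting the second from the third: 2A = -6.
Solving: C = -2, A = -3, then B = 5.
So u_m = -3·m + 5 + (-2)·(-1)^m; at m=39 this is -110.

-110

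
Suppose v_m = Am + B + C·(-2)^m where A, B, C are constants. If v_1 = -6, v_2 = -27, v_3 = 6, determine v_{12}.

-12333

Plug in m = 1, 2, 3: A + B - 2C = -6; 2A + B + 4C = -27; 3A + B - 8C = 6.
Subtracting the first from the second: A + 6C = -21.
Subtracting the second from the third: A - 12C = 33.
Solving: C = -3, A = -3, then B = -9.
Hence v_{12} = -3·12 + (-9) + (-3)·4096 = -12333.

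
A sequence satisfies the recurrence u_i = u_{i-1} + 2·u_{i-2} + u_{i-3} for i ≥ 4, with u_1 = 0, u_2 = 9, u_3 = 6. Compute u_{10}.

Iterate the recurrence:
u_4 = 24, u_5 = 45, u_6 = 99, u_7 = 213, u_8 = 456, u_9 = 981, u_{10} = 2106.

2106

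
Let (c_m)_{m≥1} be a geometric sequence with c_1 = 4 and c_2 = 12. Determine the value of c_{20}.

Common ratio r = 3.
c_m = 4·3^(m-1).
c_{20} = 4·3^19 = 4649045868.

4649045868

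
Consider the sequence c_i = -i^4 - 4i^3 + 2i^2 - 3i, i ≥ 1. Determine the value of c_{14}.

c_{14} = -1·14^4 - 4·14^3 + 2·14^2 - 3·14 = -49042.

-49042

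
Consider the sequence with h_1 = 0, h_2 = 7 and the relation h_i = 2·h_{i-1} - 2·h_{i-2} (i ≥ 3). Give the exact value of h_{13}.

h_3 = 14, h_4 = 14, h_5 = 0, …, h_{10} = 112, h_{11} = 224, h_{12} = 224, h_{13} = 0.

0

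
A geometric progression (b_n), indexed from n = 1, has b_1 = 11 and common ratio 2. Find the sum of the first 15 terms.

360437

b_n = 11·2^(n-1).
S = 11·(2^15 - 1)/(2 - 1) = 11·(32768 - 1)/(1) = 360437.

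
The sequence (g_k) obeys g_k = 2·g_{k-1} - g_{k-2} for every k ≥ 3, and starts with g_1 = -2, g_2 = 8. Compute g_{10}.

Applying the relation repeatedly:
g_3 = 18, g_4 = 28, g_5 = 38, g_6 = 48, g_7 = 58, g_8 = 68, g_9 = 78, g_{10} = 88.
(Characteristic roots are 1 and 1.)

88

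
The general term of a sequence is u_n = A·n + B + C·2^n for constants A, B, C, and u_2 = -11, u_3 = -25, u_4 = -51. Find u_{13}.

Write the equations: 2A + B + 4C = -11; 3A + B + 8C = -25; 4A + B + 16C = -51.
Subtracting the first from the second: A + 4C = -14.
Subtracting the second from the third: A + 8C = -26.
Solving: C = -3, A = -2, then B = 5.
Therefore u_{13} = -26 + 5 + (-3)·8192 = -24597.

-24597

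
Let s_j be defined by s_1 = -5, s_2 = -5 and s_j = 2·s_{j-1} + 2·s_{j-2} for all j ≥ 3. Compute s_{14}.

Step forward from the initial values:
s_3 = -20;  s_4 = -50;  s_5 = -140;  …;  s_{11} = -57920;  s_{12} = -158240;  s_{13} = -432320;  s_{14} = -1181120.

-1181120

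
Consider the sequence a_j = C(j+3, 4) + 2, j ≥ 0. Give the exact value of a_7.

212

C(10, 4) = 210, so a_7 = 212.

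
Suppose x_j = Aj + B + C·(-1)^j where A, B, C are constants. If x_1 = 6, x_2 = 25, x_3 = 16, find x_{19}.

96

Write the equations: A + B - C = 6; 2A + B + C = 25; 3A + B - C = 16.
Subtracting the first from the second: A + 2C = 19.
Subtracting the second from the third: A - 2C = -9.
Solving: C = 7, A = 5, then B = 8.
Therefore x_{19} = 95 + 8 + 7·(-1) = 96.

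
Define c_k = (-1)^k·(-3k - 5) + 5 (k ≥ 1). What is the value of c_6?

-18

(-1)^6 = 1; -3k - 5 at k=6 is -23; so c_6 = -18.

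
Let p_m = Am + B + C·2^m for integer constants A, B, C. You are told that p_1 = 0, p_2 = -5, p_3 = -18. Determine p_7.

Write the equations: A + B + 2C = 0; 2A + B + 4C = -5; 3A + B + 8C = -18.
Subtracting the first from the second: A + 2C = -5.
Subtracting the second from the third: A + 4C = -13.
Solving: C = -4, A = 3, then B = 5.
Hence p_7 = 3·7 + 5 + (-4)·128 = -486.

-486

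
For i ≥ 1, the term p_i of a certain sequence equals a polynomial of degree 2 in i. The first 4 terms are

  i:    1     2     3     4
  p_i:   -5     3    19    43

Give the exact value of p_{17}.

1st diffs: 8, 16, 24.
2nd diffs: 8, 8 (constant).
So p_i = 4i^2 - 4i - 5.
Evaluating at i = 17 gives p_{17} = 1083.

1083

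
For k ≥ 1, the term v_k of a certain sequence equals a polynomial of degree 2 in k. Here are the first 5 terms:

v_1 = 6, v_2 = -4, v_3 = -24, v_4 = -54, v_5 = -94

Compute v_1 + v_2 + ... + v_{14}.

-4466

1st diffs: -10, -20, -30, -40.
2nd diffs: -10, -10, -10 (constant).
So v_k = -5k^2 + 5k + 6.
Continuing: …, -144, -204, -274, -354, …, v_{14} = -904.
Summing k = 1..14 (14 terms) gives -4466.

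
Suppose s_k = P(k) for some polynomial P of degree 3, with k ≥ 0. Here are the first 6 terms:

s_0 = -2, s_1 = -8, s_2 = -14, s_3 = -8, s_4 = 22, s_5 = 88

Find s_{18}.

9682

1st diffs: -6, -6, 6, 30, 66.
2nd diffs: 0, 12, 24, 36.
3rd diffs: 12, 12, 12 (constant).
Newton forward-difference form: s_k = -2 + (-6)·C(k,1) + 12·C(k,3).
At k = 18: k = 18, so s_{18} = -2 - 108 + 9792 = 9682.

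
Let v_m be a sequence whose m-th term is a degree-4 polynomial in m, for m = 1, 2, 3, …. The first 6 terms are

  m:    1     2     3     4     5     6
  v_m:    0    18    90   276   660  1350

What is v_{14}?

38766

1st diffs: 18, 72, 186, 384, 690.
2nd diffs: 54, 114, 198, 306.
3rd diffs: 60, 84, 108.
4th diffs: 24, 24 (constant).
Newton forward-difference form: v_m = 18·C(m-1,1) + 54·C(m-1,2) + 60·C(m-1,3) + 24·C(m-1,4).
At m = 14: m-1 = 13, so v_{14} = 234 + 4212 + 17160 + 17160 = 38766.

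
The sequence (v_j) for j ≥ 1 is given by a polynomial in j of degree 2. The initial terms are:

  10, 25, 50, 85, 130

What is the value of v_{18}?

1625

1st diffs: 15, 25, 35, 45.
2nd diffs: 10, 10, 10 (constant).
So v_j = 5j^2 + 5.
Evaluating at j = 18 gives v_{18} = 1625.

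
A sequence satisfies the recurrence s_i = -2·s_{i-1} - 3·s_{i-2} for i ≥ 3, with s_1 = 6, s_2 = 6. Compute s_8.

-102

Step forward from the initial values:
s_3 = -30; s_4 = 42; s_5 = 6; s_6 = -138; s_7 = 258; s_8 = -102.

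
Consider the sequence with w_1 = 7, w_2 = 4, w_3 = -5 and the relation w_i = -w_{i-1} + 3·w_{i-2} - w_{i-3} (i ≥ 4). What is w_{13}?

w_4 = 10  w_5 = -29  w_6 = 64  w_7 = -161  w_8 = 382  w_9 = -929  w_{10} = 2236  w_{11} = -5405  w_{12} = 13042  w_{13} = -31493.

-31493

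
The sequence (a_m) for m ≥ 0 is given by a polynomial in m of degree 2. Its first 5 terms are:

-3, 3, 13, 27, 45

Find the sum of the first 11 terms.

1st diffs: 6, 10, 14, 18.
2nd diffs: 4, 4, 4 (constant).
So a_m = 2m^2 + 4m - 3.
Continuing: …, 67, 93, 123, 157, …, a_{10} = 237.
Summing m = 0..10 (11 terms) gives 957.

957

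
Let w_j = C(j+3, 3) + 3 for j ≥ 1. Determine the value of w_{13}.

563

C(16, 3) = 560, so w_{13} = 563.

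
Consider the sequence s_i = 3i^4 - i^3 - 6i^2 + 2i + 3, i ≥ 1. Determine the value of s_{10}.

s_{10} = 3·10^4 - 1·10^3 - 6·10^2 + 2·10 + 3 = 28423.

28423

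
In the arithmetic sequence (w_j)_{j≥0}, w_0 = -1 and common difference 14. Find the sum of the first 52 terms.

18512

w_j = -1 + (j - 0)·14.
w_{51} = 713; S = 52·(-1 + 713)/2 = 18512.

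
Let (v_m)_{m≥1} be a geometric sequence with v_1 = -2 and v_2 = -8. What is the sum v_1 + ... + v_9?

-174762

Common ratio r = 4.
v_m = (-2)·4^(m-1).
S = (-2)·(4^9 - 1)/(4 - 1) = (-2)·(262144 - 1)/(3) = -174762.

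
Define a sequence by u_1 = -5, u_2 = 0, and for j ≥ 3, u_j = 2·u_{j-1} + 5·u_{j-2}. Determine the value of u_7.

Compute successive terms:
u_3 = -25, u_4 = -50, u_5 = -225, u_6 = -700, u_7 = -2525.

-2525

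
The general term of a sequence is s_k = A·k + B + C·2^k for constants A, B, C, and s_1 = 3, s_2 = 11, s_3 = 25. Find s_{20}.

Write the equations: A + B + 2C = 3; 2A + B + 4C = 11; 3A + B + 8C = 25.
Subtracting the first from the second: A + 2C = 8.
Subtracting the second from the third: A + 4C = 14.
Solving: C = 3, A = 2, then B = -5.
Therefore s_{20} = 40 + (-5) + 3·1048576 = 3145763.

3145763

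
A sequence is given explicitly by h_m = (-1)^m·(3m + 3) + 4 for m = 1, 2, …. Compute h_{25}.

(-1)^25 = -1; 3m + 3 at m=25 is 78; so h_{25} = -74.

-74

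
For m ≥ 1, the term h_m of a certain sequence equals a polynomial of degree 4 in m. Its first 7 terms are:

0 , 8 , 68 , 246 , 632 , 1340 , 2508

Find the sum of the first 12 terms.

63646

1st diffs: 8, 60, 178, 386, 708, 1168.
2nd diffs: 52, 118, 208, 322, 460.
3rd diffs: 66, 90, 114, 138.
4th diffs: 24, 24, 24 (constant).
Newton forward-difference form: h_m = 8·C(m-1,1) + 52·C(m-1,2) + 66·C(m-1,3) + 24·C(m-1,4).
Continuing: …, 4298, 6896, 10512, 15380, …, h_{12} = 21758.
Summing m = 1..12 (12 terms) gives 63646.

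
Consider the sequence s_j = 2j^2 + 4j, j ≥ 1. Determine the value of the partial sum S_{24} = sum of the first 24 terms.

Over j = 1..24: Σj = 300, Σj² = 4900.
Total = (2)·4900 + (4)·300 = 11000.

11000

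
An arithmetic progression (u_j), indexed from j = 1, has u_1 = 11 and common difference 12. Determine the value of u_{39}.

u_j = 11 + (j - 1)·12.
u_{39} = 11 + 38·12 = 467.

467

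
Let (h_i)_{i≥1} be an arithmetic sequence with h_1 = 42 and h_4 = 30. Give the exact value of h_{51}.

Common difference d = (30 - 42) / (4 - 1) = -4.
h_i = 42 + (i - 1)·(-4).
h_{51} = 42 + 50·(-4) = -158.

-158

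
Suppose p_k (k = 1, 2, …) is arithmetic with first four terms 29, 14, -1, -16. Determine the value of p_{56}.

Common difference d = -15.
p_k = 29 + (k - 1)·(-15).
p_{56} = 29 + 55·(-15) = -796.

-796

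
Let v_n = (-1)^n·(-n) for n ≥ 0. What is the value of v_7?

(-1)^7 = -1; -n at n=7 is -7; so v_7 = 7.

7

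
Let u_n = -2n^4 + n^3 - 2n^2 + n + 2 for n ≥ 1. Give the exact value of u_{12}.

u_{12} = -2·12^4 + 1·12^3 - 2·12^2 + 1·12 + 2 = -40018.

-40018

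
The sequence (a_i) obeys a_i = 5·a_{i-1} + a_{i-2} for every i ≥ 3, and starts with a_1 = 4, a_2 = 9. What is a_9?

a_3 = 49;  a_4 = 254;  a_5 = 1319;  a_6 = 6849;  a_7 = 35564;  a_8 = 184669;  a_9 = 958909.

958909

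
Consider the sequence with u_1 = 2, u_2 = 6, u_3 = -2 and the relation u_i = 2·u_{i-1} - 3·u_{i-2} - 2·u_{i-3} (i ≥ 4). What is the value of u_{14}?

28286

Compute successive terms:
u_4 = -26;  u_5 = -58;  u_6 = -34;  …;  u_{11} = -4242;  u_{12} = -8026;  u_{13} = -2138;  u_{14} = 28286.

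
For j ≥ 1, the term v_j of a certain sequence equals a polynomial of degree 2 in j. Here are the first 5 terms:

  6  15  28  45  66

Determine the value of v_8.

1st diffs: 9, 13, 17, 21.
2nd diffs: 4, 4, 4 (constant).
Newton forward-difference form: v_j = 6 + 9·C(j-1,1) + 4·C(j-1,2).
At j = 8: j-1 = 7, so v_8 = 6 + 63 + 84 = 153.

153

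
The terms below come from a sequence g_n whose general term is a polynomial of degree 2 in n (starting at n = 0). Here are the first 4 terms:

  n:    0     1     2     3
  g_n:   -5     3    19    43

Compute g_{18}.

1st diffs: 8, 16, 24.
2nd diffs: 8, 8 (constant).
Newton forward-difference form: g_n = -5 + 8·C(n,1) + 8·C(n,2).
At n = 18: n = 18, so g_{18} = -5 + 144 + 1224 = 1363.

1363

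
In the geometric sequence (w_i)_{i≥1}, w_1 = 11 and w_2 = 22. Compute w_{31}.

Common ratio r = 2.
w_i = 11·2^(i-1).
w_{31} = 11·2^30 = 11811160064.

11811160064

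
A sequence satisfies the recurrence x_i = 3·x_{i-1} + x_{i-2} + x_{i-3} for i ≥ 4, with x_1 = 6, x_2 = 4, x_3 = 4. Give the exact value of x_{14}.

Iterate the recurrence:
x_4 = 22; x_5 = 74; x_6 = 248; …; x_{11} = 110028; x_{12} = 372222; x_{13} = 1259218; x_{14} = 4259904.

4259904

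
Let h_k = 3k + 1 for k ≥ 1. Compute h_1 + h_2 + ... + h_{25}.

Over k = 1..25: Σk = 325.
Total = (3)·325 + (1)·25 = 1000.

1000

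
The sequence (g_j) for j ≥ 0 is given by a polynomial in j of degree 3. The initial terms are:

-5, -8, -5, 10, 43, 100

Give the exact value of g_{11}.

1st diffs: -3, 3, 15, 33, 57.
2nd diffs: 6, 12, 18, 24.
3rd diffs: 6, 6, 6 (constant).
Newton forward-difference form: g_j = -5 + (-3)·C(j,1) + 6·C(j,2) + 6·C(j,3).
At j = 11: j = 11, so g_{11} = -5 - 33 + 330 + 990 = 1282.

1282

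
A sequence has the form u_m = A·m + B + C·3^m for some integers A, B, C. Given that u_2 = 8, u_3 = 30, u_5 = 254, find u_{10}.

59080

Write the equations: 2A + B + 9C = 8; 3A + B + 27C = 30; 5A + B + 243C = 254.
Subtracting the first from the second: A + 18C = 22.
Subtracting the second from the third: 2A + 216C = 224.
Solving: C = 1, A = 4, then B = -9.
So u_m = 4·m + (-9) + 1·3^m; at m=10 this is 59080.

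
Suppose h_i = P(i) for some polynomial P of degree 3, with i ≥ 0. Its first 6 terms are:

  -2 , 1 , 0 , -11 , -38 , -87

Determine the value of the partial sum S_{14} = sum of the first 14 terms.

-7217

1st diffs: 3, -1, -11, -27, -49.
2nd diffs: -4, -10, -16, -22.
3rd diffs: -6, -6, -6 (constant).
Newton forward-difference form: h_i = -2 + 3·C(i,1) + (-4)·C(i,2) + (-6)·C(i,3).
Continuing: …, -164, -275, -426, -623, …, h_{13} = -1991.
Summing i = 0..13 (14 terms) gives -7217.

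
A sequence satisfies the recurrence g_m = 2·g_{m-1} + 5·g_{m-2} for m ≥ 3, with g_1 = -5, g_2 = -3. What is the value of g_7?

g_3 = -31  g_4 = -77  g_5 = -309  g_6 = -1003  g_7 = -3551.

-3551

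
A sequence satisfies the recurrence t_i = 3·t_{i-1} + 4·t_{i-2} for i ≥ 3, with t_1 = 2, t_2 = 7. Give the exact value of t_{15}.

t_3 = 29  t_4 = 115  t_5 = 461  …  t_{12} = 7549747  t_{13} = 30198989  t_{14} = 120795955  t_{15} = 483183821.
(Characteristic roots are 4 and -1.)

483183821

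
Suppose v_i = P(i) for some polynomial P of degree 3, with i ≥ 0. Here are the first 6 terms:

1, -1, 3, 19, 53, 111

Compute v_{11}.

1299

1st diffs: -2, 4, 16, 34, 58.
2nd diffs: 6, 12, 18, 24.
3rd diffs: 6, 6, 6 (constant).
Newton forward-difference form: v_i = 1 + (-2)·C(i,1) + 6·C(i,2) + 6·C(i,3).
At i = 11: i = 11, so v_{11} = 1 - 22 + 330 + 990 = 1299.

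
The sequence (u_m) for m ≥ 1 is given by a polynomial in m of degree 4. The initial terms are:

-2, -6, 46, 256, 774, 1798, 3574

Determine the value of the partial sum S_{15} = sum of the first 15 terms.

308404

1st diffs: -4, 52, 210, 518, 1024, 1776.
2nd diffs: 56, 158, 308, 506, 752.
3rd diffs: 102, 150, 198, 246.
4th diffs: 48, 48, 48 (constant).
Newton forward-difference form: u_m = -2 + (-4)·C(m-1,1) + 56·C(m-1,2) + 102·C(m-1,3) + 48·C(m-1,4).
Continuing: …, 6396, 10606, 16594, 24798, …, u_{15} = 90214.
Summing m = 1..15 (15 terms) gives 308404.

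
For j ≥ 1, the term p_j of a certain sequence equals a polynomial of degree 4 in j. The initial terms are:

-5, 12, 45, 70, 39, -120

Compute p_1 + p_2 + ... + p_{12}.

1st diffs: 17, 33, 25, -31, -159.
2nd diffs: 16, -8, -56, -128.
3rd diffs: -24, -48, -72.
4th diffs: -24, -24 (constant).
So p_j = -j^4 + 6j^3 - 3j^2 - j - 6.
Continuing: …, -503, -1230, -2445, -4316, …, p_{12} = -10818.
Summing j = 1..12 (12 terms) gives -26306.

-26306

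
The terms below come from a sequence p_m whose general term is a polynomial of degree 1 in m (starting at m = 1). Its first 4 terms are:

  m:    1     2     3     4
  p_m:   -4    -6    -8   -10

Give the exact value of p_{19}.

-40

1st diffs: -2, -2, -2 (constant).
So p_m = -2m - 2.
Evaluating at m = 19 gives p_{19} = -40.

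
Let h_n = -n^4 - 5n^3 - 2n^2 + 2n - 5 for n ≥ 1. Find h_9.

h_9 = -1·9^4 - 5·9^3 - 2·9^2 + 2·9 - 5 = -10355.

-10355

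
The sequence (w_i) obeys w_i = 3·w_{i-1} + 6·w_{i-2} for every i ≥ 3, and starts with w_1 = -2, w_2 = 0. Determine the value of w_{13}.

Applying the relation repeatedly:
w_3 = -12  w_4 = -36  w_5 = -180  …  w_{10} = -278964  w_{11} = -1219860  w_{12} = -5333364  w_{13} = -23319252.

-23319252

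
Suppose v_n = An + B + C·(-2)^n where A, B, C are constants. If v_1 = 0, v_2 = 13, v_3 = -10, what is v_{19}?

At n = 1, 2, 3: A + B - 2C = 0; 2A + B + 4C = 13; 3A + B - 8C = -10.
Subtracting the first from the second: A + 6C = 13.
Subtracting the second from the third: A - 12C = -23.
Solving: C = 2, A = 1, then B = 3.
Hence v_{19} = 1·19 + 3 + 2·(-524288) = -1048554.

-1048554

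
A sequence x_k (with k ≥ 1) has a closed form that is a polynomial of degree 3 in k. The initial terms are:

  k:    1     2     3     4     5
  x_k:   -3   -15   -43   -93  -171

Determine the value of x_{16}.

-4593

1st diffs: -12, -28, -50, -78.
2nd diffs: -16, -22, -28.
3rd diffs: -6, -6 (constant).
So x_k = -k^3 - 2k^2 + k - 1.
Evaluating at k = 16 gives x_{16} = -4593.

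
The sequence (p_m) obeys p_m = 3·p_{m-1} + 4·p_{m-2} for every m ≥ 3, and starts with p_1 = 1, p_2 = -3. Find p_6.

-411

Applying the relation repeatedly:
p_3 = -5;  p_4 = -27;  p_5 = -101;  p_6 = -411.
(Characteristic roots are 4 and -1.)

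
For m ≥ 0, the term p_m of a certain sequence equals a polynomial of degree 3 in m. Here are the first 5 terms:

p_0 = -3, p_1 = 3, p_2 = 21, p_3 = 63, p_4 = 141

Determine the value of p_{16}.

1st diffs: 6, 18, 42, 78.
2nd diffs: 12, 24, 36.
3rd diffs: 12, 12 (constant).
So p_m = 2m^3 + 4m - 3.
Evaluating at m = 16 gives p_{16} = 8253.

8253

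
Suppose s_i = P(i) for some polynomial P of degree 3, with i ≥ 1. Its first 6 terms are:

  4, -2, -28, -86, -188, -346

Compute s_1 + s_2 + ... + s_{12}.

-10688

1st diffs: -6, -26, -58, -102, -158.
2nd diffs: -20, -32, -44, -56.
3rd diffs: -12, -12, -12 (constant).
Newton forward-difference form: s_i = 4 + (-6)·C(i-1,1) + (-20)·C(i-1,2) + (-12)·C(i-1,3).
Continuing: …, -572, -878, -1276, -1778, …, s_{12} = -3142.
Summing i = 1..12 (12 terms) gives -10688.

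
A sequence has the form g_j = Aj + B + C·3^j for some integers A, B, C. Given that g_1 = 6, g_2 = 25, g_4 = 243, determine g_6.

The three given values yield: A + B + 3C = 6; 2A + B + 9C = 25; 4A + B + 81C = 243.
Subtracting the first from the second: A + 6C = 19.
Subtracting the second from the third: 2A + 72C = 218.
Solving: C = 3, A = 1, then B = -4.
Hence g_6 = 1·6 + (-4) + 3·729 = 2189.

2189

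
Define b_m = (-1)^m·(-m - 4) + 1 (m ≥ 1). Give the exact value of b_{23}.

28

(-1)^23 = -1; -m - 4 at m=23 is -27; so b_{23} = 28.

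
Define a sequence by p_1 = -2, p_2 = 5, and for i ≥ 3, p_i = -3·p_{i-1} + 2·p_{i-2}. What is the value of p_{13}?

-6186143

Compute successive terms:
p_3 = -19;  p_4 = 67;  p_5 = -239;  …;  p_{10} = 136931;  p_{11} = -487687;  p_{12} = 1736923;  p_{13} = -6186143.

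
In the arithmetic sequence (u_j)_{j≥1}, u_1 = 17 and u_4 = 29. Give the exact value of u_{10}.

Common difference d = (29 - 17) / (4 - 1) = 4.
u_j = 17 + (j - 1)·4.
u_{10} = 17 + 9·4 = 53.

53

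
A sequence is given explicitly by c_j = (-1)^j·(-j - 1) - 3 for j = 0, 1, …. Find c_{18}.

(-1)^18 = 1; -j - 1 at j=18 is -19; so c_{18} = -22.

-22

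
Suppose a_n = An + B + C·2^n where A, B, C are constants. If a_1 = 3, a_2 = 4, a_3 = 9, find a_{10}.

Plug in n = 1, 2, 3: A + B + 2C = 3; 2A + B + 4C = 4; 3A + B + 8C = 9.
Subtracting the first from the second: A + 2C = 1.
Subtracting the second from the third: A + 4C = 5.
Solving: C = 2, A = -3, then B = 2.
Hence a_{10} = -3·10 + 2 + 2·1024 = 2020.

2020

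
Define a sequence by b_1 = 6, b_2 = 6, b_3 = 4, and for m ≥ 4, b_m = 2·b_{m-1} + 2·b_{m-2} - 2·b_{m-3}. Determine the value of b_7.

Iterate the recurrence:
b_4 = 8, b_5 = 12, b_6 = 32, b_7 = 72.

72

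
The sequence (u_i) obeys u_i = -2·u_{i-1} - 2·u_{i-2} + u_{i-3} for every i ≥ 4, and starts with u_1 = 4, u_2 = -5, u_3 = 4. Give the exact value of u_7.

-28

Iterate the recurrence:
u_4 = 6  u_5 = -25  u_6 = 42  u_7 = -28.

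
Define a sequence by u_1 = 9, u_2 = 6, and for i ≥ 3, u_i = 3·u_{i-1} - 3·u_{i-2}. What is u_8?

Compute successive terms:
u_3 = -9, u_4 = -45, u_5 = -108, u_6 = -189, u_7 = -243, u_8 = -162.

-162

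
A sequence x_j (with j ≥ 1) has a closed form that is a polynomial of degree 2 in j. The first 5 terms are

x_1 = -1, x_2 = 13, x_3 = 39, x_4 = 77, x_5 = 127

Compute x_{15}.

1st diffs: 14, 26, 38, 50.
2nd diffs: 12, 12, 12 (constant).
Newton forward-difference form: x_j = -1 + 14·C(j-1,1) + 12·C(j-1,2).
At j = 15: j-1 = 14, so x_{15} = -1 + 196 + 1092 = 1287.

1287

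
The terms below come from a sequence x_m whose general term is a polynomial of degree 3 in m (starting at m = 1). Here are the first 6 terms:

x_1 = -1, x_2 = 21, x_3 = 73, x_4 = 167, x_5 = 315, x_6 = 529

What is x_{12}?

1st diffs: 22, 52, 94, 148, 214.
2nd diffs: 30, 42, 54, 66.
3rd diffs: 12, 12, 12 (constant).
Newton forward-difference form: x_m = -1 + 22·C(m-1,1) + 30·C(m-1,2) + 12·C(m-1,3).
At m = 12: m-1 = 11, so x_{12} = -1 + 242 + 1650 + 1980 = 3871.

3871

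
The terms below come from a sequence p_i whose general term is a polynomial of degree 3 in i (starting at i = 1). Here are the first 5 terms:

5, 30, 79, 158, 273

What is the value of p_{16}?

5630

1st diffs: 25, 49, 79, 115.
2nd diffs: 24, 30, 36.
3rd diffs: 6, 6 (constant).
Newton forward-difference form: p_i = 5 + 25·C(i-1,1) + 24·C(i-1,2) + 6·C(i-1,3).
At i = 16: i-1 = 15, so p_{16} = 5 + 375 + 2520 + 2730 = 5630.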